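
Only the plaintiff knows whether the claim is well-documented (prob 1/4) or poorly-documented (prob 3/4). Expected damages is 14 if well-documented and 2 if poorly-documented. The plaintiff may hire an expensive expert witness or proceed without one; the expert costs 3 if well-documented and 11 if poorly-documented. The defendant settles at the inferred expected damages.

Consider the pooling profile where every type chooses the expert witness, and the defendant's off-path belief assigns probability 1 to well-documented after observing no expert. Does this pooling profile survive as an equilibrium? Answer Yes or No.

On path, the defendant holds the prior and pays 1/4·14 + 3/4·2 = 5. Off path (no expert), believing well-documented, it pays 14.
well-documented: the expert witness nets 5 − 3 = 2; no expert nets 14. well-documented would deviate.
poorly-documented: the expert witness nets 5 − 11 = -6; no expert nets 14. poorly-documented would deviate.
A type deviates, so pooling fails.

No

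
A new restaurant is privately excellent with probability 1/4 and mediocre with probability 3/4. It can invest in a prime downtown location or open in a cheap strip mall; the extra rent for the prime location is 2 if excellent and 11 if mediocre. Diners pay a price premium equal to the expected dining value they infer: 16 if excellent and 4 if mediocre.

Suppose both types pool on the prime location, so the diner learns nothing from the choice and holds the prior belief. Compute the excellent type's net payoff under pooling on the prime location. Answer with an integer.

Pooled price premium = 1/4·16 + 3/4·4 = 7.
excellent pays cost 2 for the prime location, so net payoff = 7 − 2 = 5.

5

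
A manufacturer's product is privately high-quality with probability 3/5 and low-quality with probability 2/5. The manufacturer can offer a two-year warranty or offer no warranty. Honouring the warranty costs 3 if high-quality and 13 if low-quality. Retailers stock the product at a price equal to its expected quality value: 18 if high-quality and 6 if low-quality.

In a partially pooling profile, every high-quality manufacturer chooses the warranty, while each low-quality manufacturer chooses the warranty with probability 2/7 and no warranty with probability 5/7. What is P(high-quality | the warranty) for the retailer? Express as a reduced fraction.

21/25

P(the warranty) = (3/5)·1 + (2/5)·(2/7) = 5/7.
By Bayes' rule, P(high-quality | the warranty) = (3/5) / (5/7) = 21/25.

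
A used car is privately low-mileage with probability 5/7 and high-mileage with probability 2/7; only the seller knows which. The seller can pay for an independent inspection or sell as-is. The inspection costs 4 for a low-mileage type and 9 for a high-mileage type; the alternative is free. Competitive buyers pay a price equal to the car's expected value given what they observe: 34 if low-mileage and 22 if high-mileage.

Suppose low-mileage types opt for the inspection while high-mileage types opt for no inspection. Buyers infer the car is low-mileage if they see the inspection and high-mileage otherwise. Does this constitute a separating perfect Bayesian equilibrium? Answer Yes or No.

No

Under these beliefs, the inspection earns price 34 and no inspection earns price 22.
low-mileage: the inspection nets 34 − 4 = 30; no inspection nets 22. low-mileage prefers the inspection.
high-mileage: the inspection nets 34 − 9 = 25; no inspection nets 22. high-mileage would deviate to the inspection.
high-mileage has a profitable deviation, so the profile is not an equilibrium.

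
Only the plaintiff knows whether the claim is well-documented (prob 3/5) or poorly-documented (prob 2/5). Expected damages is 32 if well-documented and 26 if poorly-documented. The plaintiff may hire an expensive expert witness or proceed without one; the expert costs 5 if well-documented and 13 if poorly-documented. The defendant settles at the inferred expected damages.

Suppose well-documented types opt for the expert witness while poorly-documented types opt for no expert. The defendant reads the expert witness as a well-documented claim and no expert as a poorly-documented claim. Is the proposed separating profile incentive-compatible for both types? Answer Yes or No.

Yes

Under these beliefs, the expert witness earns settlement 32 and no expert earns settlement 26.
well-documented: the expert witness nets 32 − 5 = 27; no expert nets 26. well-documented prefers the expert witness.
poorly-documented: the expert witness nets 32 − 13 = 19; no expert nets 26. poorly-documented prefers no expert.
Neither type deviates, so the separating profile is an equilibrium.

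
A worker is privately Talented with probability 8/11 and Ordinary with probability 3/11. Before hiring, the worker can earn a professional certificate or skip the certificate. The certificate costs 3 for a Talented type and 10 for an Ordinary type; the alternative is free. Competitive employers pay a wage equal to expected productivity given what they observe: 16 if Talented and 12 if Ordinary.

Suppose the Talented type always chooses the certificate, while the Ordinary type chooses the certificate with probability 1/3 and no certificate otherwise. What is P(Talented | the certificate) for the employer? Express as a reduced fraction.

P(the certificate) = (8/11)·1 + (3/11)·(1/3) = 9/11.
By Bayes' rule, P(Talented | the certificate) = (8/11) / (9/11) = 8/9.

8/9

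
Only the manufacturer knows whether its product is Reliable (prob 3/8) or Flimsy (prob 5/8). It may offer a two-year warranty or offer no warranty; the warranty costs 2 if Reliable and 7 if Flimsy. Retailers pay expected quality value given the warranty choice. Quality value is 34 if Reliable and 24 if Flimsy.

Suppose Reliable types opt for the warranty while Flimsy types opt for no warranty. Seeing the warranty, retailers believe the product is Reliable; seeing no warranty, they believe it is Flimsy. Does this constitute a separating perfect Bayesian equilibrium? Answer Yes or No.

No

Under these beliefs, the warranty earns price 34 and no warranty earns price 24.
Reliable: the warranty nets 34 − 2 = 32; no warranty nets 24. Reliable prefers the warranty.
Flimsy: the warranty nets 34 − 7 = 27; no warranty nets 24. Flimsy would deviate to the warranty.
Flimsy has a profitable deviation, so the profile is not an equilibrium.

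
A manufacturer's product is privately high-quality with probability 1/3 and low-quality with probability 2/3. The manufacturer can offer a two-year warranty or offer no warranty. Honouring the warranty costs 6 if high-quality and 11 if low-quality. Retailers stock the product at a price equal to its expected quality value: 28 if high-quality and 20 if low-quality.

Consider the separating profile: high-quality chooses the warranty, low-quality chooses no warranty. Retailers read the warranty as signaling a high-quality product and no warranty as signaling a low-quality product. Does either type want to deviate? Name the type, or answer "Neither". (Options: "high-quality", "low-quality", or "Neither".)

Neither

The warranty pays 28; no warranty pays 20.
high-quality: assigned the warranty, nets 28 − 6 = 22; deviating to no warranty nets 20.
low-quality: assigned no warranty, nets 20; deviating to the warranty nets 28 − 11 = 17.
Both types strictly prefer their assigned action; no profitable deviation.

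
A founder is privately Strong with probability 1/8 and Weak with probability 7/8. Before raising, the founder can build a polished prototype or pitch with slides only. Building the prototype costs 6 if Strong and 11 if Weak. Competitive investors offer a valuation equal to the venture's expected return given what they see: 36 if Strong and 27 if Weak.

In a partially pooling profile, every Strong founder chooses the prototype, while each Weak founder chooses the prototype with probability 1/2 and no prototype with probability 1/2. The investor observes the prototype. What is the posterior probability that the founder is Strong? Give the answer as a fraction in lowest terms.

2/9

P(the prototype) = (1/8)·1 + (7/8)·(1/2) = 9/16.
By Bayes' rule, P(Strong | the prototype) = (1/8) / (9/16) = 2/9.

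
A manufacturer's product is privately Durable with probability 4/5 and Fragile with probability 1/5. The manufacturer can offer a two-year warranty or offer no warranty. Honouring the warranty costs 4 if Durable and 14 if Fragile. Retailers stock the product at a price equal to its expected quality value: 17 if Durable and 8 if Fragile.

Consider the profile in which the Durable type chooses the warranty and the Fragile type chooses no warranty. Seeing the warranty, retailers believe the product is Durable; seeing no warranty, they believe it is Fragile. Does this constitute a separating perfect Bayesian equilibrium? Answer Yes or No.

Yes

Under these beliefs, the warranty earns price 17 and no warranty earns price 8.
Durable: the warranty nets 17 − 4 = 13; no warranty nets 8. Durable prefers the warranty.
Fragile: the warranty nets 17 − 14 = 3; no warranty nets 8. Fragile prefers no warranty.
Neither type deviates, so the separating profile is an equilibrium.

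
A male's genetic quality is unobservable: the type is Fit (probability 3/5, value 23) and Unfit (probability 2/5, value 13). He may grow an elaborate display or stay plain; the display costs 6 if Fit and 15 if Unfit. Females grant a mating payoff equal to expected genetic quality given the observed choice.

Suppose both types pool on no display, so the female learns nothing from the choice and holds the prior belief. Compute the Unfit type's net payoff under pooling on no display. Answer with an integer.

19

Pooled mating payoff = 3/5·23 + 2/5·13 = 19.
Unfit pays no cost for no display, so net payoff = 19.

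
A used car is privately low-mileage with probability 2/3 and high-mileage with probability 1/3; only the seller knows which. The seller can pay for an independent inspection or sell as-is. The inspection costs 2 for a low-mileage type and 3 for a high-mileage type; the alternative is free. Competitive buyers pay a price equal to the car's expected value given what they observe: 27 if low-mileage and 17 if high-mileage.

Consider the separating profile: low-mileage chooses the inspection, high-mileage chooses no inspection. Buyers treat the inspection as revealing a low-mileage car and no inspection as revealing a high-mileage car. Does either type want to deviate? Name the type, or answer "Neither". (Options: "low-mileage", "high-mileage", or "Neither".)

The inspection pays 27; no inspection pays 17.
low-mileage: assigned the inspection, nets 27 − 2 = 25; deviating to no inspection nets 17.
high-mileage: assigned no inspection, nets 17; deviating to the inspection nets 27 − 3 = 24.
The high-mileage type gains 7 by deviating.

high-mileage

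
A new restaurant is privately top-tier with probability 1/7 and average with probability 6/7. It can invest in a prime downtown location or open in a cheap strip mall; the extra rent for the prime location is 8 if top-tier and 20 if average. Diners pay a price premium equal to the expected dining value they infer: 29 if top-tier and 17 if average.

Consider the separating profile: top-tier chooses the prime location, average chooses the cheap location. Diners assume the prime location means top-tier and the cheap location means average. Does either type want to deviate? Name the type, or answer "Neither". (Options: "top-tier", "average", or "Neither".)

The prime location pays 29; the cheap location pays 17.
top-tier: assigned the prime location, nets 29 − 8 = 21; deviating to the cheap location nets 17.
average: assigned the cheap location, nets 17; deviating to the prime location nets 29 − 20 = 9.
Both types strictly prefer their assigned action; no profitable deviation.

Neither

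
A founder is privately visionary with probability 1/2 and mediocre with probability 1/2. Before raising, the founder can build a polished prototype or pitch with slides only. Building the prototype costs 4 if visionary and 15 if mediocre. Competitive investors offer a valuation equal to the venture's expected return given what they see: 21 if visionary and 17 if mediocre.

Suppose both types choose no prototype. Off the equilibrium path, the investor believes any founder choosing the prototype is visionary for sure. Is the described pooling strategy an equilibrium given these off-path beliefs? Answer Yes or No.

On path, the investor holds the prior and pays 1/2·21 + 1/2·17 = 19. Off path (the prototype), believing visionary, it pays 21.
visionary: no prototype nets 19; the prototype nets 21 − 4 = 17. visionary stays.
mediocre: no prototype nets 19; the prototype nets 21 − 15 = 6. mediocre stays.
No type deviates, so pooling is sustained.

Yes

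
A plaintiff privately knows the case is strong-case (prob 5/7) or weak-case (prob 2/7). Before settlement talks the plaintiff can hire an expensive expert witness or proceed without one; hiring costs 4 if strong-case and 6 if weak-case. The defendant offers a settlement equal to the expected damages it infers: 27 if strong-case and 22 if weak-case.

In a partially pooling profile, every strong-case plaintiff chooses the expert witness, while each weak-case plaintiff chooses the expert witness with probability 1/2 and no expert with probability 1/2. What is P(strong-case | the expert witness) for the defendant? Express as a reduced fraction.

P(the expert witness) = (5/7)·1 + (2/7)·(1/2) = 6/7.
By Bayes' rule, P(strong-case | the expert witness) = (5/7) / (6/7) = 5/6.

5/6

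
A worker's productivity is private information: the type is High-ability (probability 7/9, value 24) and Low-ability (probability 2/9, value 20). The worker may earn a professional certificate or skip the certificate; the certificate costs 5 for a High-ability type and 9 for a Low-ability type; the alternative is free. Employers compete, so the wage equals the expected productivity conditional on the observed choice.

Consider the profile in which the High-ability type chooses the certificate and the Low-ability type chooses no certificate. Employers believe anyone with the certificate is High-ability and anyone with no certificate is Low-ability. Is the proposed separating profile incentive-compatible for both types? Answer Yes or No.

Under these beliefs, the certificate earns wage 24 and no certificate earns wage 20.
High-ability: the certificate nets 24 − 5 = 19; no certificate nets 20. High-ability would deviate to no certificate.
Low-ability: the certificate nets 24 − 9 = 15; no certificate nets 20. Low-ability prefers no certificate.
High-ability has a profitable deviation, so the profile is not an equilibrium.

No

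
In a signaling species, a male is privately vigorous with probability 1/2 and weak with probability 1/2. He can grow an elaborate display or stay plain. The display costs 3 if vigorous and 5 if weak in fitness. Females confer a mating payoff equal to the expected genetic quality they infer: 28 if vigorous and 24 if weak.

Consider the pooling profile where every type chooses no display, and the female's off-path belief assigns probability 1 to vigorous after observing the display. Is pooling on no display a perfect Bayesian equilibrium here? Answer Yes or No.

Yes

On path, the female holds the prior and pays 1/2·28 + 1/2·24 = 26. Off path (the display), believing vigorous, it pays 28.
vigorous: no display nets 26; the display nets 28 − 3 = 25. vigorous stays.
weak: no display nets 26; the display nets 28 − 5 = 23. weak stays.
No type deviates, so pooling is sustained.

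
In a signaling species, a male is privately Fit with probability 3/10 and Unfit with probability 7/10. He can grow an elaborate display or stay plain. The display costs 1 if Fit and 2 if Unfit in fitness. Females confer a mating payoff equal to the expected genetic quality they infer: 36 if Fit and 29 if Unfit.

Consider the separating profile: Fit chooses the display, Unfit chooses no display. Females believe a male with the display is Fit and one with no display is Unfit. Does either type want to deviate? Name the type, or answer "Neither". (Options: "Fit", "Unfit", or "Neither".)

Unfit

The display pays 36; no display pays 29.
Fit: assigned the display, nets 36 − 1 = 35; deviating to no display nets 29.
Unfit: assigned no display, nets 29; deviating to the display nets 36 − 2 = 34.
The Unfit type gains 5 by deviating.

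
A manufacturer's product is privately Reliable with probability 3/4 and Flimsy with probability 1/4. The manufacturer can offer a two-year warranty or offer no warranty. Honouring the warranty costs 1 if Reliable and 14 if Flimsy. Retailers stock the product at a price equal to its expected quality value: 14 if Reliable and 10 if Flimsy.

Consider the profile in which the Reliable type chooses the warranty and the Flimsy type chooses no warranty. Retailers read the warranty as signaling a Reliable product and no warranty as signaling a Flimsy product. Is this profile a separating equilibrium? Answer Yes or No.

Yes

Under these beliefs, the warranty earns price 14 and no warranty earns price 10.
Reliable: the warranty nets 14 − 1 = 13; no warranty nets 10. Reliable prefers the warranty.
Flimsy: the warranty nets 14 − 14 = 0; no warranty nets 10. Flimsy prefers no warranty.
Neither type deviates, so the separating profile is an equilibrium.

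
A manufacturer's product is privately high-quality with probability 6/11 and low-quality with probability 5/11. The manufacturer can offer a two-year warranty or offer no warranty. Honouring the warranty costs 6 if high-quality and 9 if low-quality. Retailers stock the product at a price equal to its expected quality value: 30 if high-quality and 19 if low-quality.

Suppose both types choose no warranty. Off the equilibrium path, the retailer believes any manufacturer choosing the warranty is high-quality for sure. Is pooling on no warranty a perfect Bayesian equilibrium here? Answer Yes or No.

On path, the retailer holds the prior and pays 6/11·30 + 5/11·19 = 25. Off path (the warranty), believing high-quality, it pays 30.
high-quality: no warranty nets 25; the warranty nets 30 − 6 = 24. high-quality stays.
low-quality: no warranty nets 25; the warranty nets 30 − 9 = 21. low-quality stays.
No type deviates, so pooling is sustained.

Yes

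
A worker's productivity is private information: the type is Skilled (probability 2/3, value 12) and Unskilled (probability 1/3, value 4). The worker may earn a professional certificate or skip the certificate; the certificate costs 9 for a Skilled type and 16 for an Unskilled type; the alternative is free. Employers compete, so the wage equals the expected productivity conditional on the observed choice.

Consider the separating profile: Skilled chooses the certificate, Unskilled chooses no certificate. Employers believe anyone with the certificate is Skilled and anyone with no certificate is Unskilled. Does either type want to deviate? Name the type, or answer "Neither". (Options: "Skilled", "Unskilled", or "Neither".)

Skilled

The certificate pays 12; no certificate pays 4.
Skilled: assigned the certificate, nets 12 − 9 = 3; deviating to no certificate nets 4.
Unskilled: assigned no certificate, nets 4; deviating to the certificate nets 12 − 16 = -4.
The Skilled type gains 1 by deviating.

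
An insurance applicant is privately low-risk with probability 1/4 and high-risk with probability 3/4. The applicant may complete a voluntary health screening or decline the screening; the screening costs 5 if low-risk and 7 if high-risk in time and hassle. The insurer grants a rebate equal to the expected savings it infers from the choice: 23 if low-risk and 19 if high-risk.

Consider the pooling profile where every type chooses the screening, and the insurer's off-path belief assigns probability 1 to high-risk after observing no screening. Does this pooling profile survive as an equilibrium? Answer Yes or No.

On path, the insurer holds the prior and pays 1/4·23 + 3/4·19 = 20. Off path (no screening), believing high-risk, it pays 19.
low-risk: the screening nets 20 − 5 = 15; no screening nets 19. low-risk would deviate.
high-risk: the screening nets 20 − 7 = 13; no screening nets 19. high-risk would deviate.
A type deviates, so pooling fails.

No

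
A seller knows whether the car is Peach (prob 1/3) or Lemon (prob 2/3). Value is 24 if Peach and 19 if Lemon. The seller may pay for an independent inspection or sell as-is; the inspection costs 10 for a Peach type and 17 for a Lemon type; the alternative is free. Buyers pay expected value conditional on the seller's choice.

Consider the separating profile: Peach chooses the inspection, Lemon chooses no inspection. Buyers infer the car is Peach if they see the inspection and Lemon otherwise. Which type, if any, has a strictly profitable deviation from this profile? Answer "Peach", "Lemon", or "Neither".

The inspection pays 24; no inspection pays 19.
Peach: assigned the inspection, nets 24 − 10 = 14; deviating to no inspection nets 19.
Lemon: assigned no inspection, nets 19; deviating to the inspection nets 24 − 17 = 7.
The Peach type gains 5 by deviating.

Peach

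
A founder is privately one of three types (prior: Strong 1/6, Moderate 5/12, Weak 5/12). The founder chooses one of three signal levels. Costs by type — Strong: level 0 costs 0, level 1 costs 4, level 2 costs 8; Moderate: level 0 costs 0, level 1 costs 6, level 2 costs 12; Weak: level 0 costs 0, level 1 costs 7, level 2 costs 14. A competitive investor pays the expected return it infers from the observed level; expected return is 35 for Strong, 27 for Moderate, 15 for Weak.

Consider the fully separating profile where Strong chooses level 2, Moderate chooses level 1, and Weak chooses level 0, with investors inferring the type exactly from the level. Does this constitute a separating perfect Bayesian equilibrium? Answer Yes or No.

No

Separating valuations: level 2 → 35, level 1 → 27, level 0 → 15.
Strong (assigned level 2): level 0: 15 − 0 = 15; level 1: 27 − 4 = 23; level 2: 35 − 8 = 27. Strong stays.
Moderate (assigned level 1): level 0: 15 − 0 = 15; level 1: 27 − 6 = 21; level 2: 35 − 12 = 23. Moderate prefers level 2.
Weak (assigned level 0): level 0: 15 − 0 = 15; level 1: 27 − 7 = 20; level 2: 35 − 14 = 21. Weak prefers level 2.
At least one type deviates; the separating profile fails.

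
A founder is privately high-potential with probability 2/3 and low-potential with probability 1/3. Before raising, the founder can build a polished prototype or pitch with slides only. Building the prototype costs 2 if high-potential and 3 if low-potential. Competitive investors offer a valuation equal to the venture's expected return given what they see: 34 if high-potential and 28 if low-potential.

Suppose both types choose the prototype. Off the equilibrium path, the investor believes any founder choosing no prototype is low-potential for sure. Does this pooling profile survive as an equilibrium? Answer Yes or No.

On path, the investor holds the prior and pays 2/3·34 + 1/3·28 = 32. Off path (no prototype), believing low-potential, it pays 28.
high-potential: the prototype nets 32 − 2 = 30; no prototype nets 28. high-potential stays.
low-potential: the prototype nets 32 − 3 = 29; no prototype nets 28. low-potential stays.
No type deviates, so pooling is sustained.

Yes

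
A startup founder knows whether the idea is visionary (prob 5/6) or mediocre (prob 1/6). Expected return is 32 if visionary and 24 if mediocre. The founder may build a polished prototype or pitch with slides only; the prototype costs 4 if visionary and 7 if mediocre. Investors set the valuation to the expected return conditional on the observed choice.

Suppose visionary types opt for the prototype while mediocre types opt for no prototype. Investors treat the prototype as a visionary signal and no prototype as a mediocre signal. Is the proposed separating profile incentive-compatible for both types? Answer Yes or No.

No

Under these beliefs, the prototype earns valuation 32 and no prototype earns valuation 24.
visionary: the prototype nets 32 − 4 = 28; no prototype nets 24. visionary prefers the prototype.
mediocre: the prototype nets 32 − 7 = 25; no prototype nets 24. mediocre would deviate to the prototype.
mediocre has a profitable deviation, so the profile is not an equilibrium.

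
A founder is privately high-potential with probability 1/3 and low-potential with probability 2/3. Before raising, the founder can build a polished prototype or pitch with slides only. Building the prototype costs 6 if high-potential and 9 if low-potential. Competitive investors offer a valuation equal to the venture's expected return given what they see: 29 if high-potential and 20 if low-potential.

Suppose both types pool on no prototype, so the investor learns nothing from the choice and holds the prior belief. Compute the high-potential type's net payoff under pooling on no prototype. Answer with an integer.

23

Pooled valuation = 1/3·29 + 2/3·20 = 23.
high-potential pays no cost for no prototype, so net payoff = 23.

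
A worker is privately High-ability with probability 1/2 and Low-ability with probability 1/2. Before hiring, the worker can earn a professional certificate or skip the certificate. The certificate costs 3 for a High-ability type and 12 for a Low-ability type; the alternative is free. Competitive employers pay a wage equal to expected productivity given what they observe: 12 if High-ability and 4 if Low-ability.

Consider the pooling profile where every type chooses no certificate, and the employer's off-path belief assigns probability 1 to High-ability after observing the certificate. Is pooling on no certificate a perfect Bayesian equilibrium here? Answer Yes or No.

On path, the employer holds the prior and pays 1/2·12 + 1/2·4 = 8. Off path (the certificate), believing High-ability, it pays 12.
High-ability: no certificate nets 8; the certificate nets 12 − 3 = 9. High-ability would deviate.
Low-ability: no certificate nets 8; the certificate nets 12 − 12 = 0. Low-ability stays.
A type deviates, so pooling fails.

No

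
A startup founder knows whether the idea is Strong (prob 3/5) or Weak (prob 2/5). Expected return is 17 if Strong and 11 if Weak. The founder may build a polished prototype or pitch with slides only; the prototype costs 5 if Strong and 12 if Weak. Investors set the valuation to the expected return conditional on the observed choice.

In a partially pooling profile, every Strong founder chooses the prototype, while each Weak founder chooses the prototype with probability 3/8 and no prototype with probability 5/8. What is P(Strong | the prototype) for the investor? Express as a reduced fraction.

4/5

P(the prototype) = (3/5)·1 + (2/5)·(3/8) = 3/4.
By Bayes' rule, P(Strong | the prototype) = (3/5) / (3/4) = 4/5.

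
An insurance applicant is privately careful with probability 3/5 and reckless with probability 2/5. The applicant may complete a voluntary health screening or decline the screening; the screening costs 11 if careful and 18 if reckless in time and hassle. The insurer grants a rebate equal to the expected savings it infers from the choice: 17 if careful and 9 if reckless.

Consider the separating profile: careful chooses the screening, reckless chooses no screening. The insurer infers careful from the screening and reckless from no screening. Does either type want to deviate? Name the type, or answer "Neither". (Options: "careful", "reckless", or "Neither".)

careful

The screening pays 17; no screening pays 9.
careful: assigned the screening, nets 17 − 11 = 6; deviating to no screening nets 9.
reckless: assigned no screening, nets 9; deviating to the screening nets 17 − 18 = -1.
The careful type gains 3 by deviating.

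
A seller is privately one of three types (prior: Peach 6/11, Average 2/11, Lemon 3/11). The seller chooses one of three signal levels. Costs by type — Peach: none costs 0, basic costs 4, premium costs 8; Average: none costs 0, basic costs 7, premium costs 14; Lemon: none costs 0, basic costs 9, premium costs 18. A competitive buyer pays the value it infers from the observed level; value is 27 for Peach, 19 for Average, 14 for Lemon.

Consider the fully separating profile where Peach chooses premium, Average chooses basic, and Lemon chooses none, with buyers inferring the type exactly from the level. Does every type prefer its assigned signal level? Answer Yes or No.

No

Separating prices: premium → 27, basic → 19, none → 14.
Peach (assigned premium): none: 14 − 0 = 14; basic: 19 − 4 = 15; premium: 27 − 8 = 19. Peach stays.
Average (assigned basic): none: 14 − 0 = 14; basic: 19 − 7 = 12; premium: 27 − 14 = 13. Average prefers none.
Lemon (assigned none): none: 14 − 0 = 14; basic: 19 − 9 = 10; premium: 27 − 18 = 9. Lemon stays.
At least one type deviates; the separating profile fails.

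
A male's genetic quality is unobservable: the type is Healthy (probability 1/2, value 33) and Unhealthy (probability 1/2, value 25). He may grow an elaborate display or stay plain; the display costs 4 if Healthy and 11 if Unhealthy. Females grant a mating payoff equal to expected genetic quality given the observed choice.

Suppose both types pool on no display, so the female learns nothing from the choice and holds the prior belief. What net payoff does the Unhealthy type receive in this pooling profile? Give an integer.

Pooled mating payoff = 1/2·33 + 1/2·25 = 29.
Unhealthy pays no cost for no display, so net payoff = 29.

29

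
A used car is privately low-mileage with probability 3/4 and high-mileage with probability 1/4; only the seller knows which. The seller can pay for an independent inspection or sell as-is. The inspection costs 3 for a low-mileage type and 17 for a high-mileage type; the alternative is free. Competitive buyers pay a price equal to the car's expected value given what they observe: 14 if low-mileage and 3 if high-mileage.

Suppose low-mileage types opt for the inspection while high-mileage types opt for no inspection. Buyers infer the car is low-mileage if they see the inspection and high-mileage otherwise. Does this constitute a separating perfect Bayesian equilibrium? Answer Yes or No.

Under these beliefs, the inspection earns price 14 and no inspection earns price 3.
low-mileage: the inspection nets 14 − 3 = 11; no inspection nets 3. low-mileage prefers the inspection.
high-mileage: the inspection nets 14 − 17 = -3; no inspection nets 3. high-mileage prefers no inspection.
Neither type deviates, so the separating profile is an equilibrium.

Yes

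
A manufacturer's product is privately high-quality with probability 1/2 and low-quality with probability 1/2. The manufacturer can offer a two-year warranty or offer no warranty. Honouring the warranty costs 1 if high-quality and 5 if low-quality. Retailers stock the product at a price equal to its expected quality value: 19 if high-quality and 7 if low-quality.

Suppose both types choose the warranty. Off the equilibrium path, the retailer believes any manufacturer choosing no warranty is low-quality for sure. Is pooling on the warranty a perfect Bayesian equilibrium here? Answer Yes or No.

Yes

On path, the retailer holds the prior and pays 1/2·19 + 1/2·7 = 13. Off path (no warranty), believing low-quality, it pays 7.
high-quality: the warranty nets 13 − 1 = 12; no warranty nets 7. high-quality stays.
low-quality: the warranty nets 13 − 5 = 8; no warranty nets 7. low-quality stays.
No type deviates, so pooling is sustained.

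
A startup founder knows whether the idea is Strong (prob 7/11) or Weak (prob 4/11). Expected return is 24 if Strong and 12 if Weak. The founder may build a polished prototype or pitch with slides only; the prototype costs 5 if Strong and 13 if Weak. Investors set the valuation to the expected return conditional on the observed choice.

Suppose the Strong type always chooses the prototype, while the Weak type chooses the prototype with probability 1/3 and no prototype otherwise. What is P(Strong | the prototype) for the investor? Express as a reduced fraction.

21/25

P(the prototype) = (7/11)·1 + (4/11)·(1/3) = 25/33.
By Bayes' rule, P(Strong | the prototype) = (7/11) / (25/33) = 21/25.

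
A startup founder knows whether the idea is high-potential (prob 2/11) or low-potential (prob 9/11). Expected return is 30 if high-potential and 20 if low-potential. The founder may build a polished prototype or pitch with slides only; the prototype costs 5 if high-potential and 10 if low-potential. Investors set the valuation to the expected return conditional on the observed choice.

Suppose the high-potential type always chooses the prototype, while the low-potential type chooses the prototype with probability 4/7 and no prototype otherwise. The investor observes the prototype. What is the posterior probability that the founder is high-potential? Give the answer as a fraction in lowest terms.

P(the prototype) = (2/11)·1 + (9/11)·(4/7) = 50/77.
By Bayes' rule, P(high-potential | the prototype) = (2/11) / (50/77) = 7/25.

7/25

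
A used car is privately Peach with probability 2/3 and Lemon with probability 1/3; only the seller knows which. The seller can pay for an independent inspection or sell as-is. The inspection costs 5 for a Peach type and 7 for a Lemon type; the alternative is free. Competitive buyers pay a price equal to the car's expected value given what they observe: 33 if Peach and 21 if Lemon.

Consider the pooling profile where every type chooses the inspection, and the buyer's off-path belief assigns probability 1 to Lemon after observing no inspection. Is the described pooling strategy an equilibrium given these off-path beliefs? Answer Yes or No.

Yes

On path, the buyer holds the prior and pays 2/3·33 + 1/3·21 = 29. Off path (no inspection), believing Lemon, it pays 21.
Peach: the inspection nets 29 − 5 = 24; no inspection nets 21. Peach stays.
Lemon: the inspection nets 29 − 7 = 22; no inspection nets 21. Lemon stays.
No type deviates, so pooling is sustained.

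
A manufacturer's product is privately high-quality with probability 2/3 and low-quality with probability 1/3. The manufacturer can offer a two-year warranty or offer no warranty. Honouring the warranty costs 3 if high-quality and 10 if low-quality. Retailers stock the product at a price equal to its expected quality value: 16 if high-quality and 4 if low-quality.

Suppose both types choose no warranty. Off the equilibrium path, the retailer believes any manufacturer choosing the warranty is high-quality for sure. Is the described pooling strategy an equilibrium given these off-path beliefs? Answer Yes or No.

No

On path, the retailer holds the prior and pays 2/3·16 + 1/3·4 = 12. Off path (the warranty), believing high-quality, it pays 16.
high-quality: no warranty nets 12; the warranty nets 16 − 3 = 13. high-quality would deviate.
low-quality: no warranty nets 12; the warranty nets 16 − 10 = 6. low-quality stays.
A type deviates, so pooling fails.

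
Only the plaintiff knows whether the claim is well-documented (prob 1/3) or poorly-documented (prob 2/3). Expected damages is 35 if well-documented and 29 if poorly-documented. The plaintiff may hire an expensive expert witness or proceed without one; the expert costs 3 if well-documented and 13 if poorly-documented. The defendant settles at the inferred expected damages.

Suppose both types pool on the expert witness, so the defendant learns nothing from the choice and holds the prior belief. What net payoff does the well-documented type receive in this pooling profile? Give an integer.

Pooled settlement = 1/3·35 + 2/3·29 = 31.
well-documented pays cost 3 for the expert witness, so net payoff = 31 − 3 = 28.

28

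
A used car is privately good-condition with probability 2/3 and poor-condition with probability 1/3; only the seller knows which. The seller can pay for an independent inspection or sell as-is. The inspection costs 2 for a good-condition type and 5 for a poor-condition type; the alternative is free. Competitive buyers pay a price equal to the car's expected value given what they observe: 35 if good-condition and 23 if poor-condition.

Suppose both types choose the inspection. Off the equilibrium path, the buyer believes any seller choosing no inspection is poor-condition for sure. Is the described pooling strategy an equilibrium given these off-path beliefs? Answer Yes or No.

Yes

On path, the buyer holds the prior and pays 2/3·35 + 1/3·23 = 31. Off path (no inspection), believing poor-condition, it pays 23.
good-condition: the inspection nets 31 − 2 = 29; no inspection nets 23. good-condition stays.
poor-condition: the inspection nets 31 − 5 = 26; no inspection nets 23. poor-condition stays.
No type deviates, so pooling is sustained.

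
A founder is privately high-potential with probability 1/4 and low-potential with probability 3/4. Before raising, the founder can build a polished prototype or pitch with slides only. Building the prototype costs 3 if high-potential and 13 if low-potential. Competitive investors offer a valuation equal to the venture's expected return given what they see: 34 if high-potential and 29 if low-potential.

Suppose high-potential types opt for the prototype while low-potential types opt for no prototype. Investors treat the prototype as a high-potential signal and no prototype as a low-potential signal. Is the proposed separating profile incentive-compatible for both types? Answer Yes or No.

Yes

Under these beliefs, the prototype earns valuation 34 and no prototype earns valuation 29.
high-potential: the prototype nets 34 − 3 = 31; no prototype nets 29. high-potential prefers the prototype.
low-potential: the prototype nets 34 − 13 = 21; no prototype nets 29. low-potential prefers no prototype.
Neither type deviates, so the separating profile is an equilibrium.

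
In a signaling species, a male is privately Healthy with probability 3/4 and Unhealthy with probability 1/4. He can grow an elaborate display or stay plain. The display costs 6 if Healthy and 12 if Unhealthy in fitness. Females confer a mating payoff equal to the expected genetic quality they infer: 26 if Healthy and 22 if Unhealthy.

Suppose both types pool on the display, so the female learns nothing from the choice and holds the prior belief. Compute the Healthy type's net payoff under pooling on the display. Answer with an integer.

Pooled mating payoff = 3/4·26 + 1/4·22 = 25.
Healthy pays cost 6 for the display, so net payoff = 25 − 6 = 19.

19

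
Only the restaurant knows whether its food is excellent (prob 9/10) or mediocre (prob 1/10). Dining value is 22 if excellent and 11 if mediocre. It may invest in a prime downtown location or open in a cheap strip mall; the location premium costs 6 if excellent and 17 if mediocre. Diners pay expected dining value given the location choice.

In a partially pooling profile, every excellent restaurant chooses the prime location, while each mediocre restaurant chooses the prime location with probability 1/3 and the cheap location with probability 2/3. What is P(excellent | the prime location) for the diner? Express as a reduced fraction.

P(the prime location) = (9/10)·1 + (1/10)·(1/3) = 14/15.
By Bayes' rule, P(excellent | the prime location) = (9/10) / (14/15) = 27/28.

27/28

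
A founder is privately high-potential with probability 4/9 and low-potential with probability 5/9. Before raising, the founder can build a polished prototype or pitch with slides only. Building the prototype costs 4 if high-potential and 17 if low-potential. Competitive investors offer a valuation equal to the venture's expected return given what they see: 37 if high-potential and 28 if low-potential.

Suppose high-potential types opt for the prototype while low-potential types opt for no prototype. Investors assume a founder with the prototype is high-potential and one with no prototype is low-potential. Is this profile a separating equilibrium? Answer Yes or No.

Yes

Under these beliefs, the prototype earns valuation 37 and no prototype earns valuation 28.
high-potential: the prototype nets 37 − 4 = 33; no prototype nets 28. high-potential prefers the prototype.
low-potential: the prototype nets 37 − 17 = 20; no prototype nets 28. low-potential prefers no prototype.
Neither type deviates, so the separating profile is an equilibrium.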